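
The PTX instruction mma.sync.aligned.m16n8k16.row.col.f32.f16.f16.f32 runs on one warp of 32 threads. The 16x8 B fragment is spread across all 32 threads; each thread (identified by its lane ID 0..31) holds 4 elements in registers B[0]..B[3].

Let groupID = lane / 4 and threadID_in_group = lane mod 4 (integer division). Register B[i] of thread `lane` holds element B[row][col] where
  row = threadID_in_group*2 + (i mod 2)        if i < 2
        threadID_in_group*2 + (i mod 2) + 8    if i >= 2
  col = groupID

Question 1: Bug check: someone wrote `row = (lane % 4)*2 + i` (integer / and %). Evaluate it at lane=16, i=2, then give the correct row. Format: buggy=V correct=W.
`(lane % 4)*2 + i`[16,2]⇒2
lane 16: gr=4 (16/4), th=0 (16%4)
i=2: r=0*2+0+8=8, c=gr=4
row: 2 vs 8

buggy=2 correct=8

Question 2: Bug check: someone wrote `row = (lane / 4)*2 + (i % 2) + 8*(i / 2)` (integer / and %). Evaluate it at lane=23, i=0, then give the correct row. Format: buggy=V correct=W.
`(lane / 4)*2 + (i % 2) + 8*(i / 2)`[23,0]->10
lane 23->23/4=5, 23 mod 4=3
i=0  r:2·3+0+0->6  c:5
row: 10 vs 6

buggy=10 correct=6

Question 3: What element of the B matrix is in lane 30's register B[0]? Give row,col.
4,7

lane 30=>30/4=7, 30 mod 4=2
i=0  r:2·2+0+0=>4  c:7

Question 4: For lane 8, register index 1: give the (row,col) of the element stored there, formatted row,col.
lane 8: G=2 (8/4), T=0 (8%4)
i=1: r=0*2+1+0=1, c=G=2

1,2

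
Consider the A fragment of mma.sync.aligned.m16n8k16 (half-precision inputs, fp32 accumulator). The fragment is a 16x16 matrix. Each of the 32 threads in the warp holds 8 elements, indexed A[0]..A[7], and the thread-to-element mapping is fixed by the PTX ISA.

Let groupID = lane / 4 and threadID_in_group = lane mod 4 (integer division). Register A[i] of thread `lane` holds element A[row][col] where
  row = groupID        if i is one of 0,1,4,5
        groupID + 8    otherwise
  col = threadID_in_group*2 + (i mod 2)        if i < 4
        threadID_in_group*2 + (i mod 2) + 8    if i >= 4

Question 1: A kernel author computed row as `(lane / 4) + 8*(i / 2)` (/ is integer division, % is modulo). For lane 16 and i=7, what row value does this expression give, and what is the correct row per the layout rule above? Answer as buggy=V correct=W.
buggy=28 correct=12

`(lane / 4) + 8*(i / 2)`[16,7]→28
L=16→G=16>>2=4, T=16&3=0
[7]→row 4+8=12  col 0·2+1+8=9
row: 28 vs 12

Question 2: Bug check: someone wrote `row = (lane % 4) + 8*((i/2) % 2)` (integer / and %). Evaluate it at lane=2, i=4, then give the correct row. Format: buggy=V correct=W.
buggy=2 correct=0

`(lane % 4) + 8*((i/2) % 2)`[2,4]->2
lane 2->2/4=0, 2 mod 4=2
i=4  r:0+0->0  c:2·2+0+8->12
row: 2 vs 0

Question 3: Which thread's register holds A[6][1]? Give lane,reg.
24,1

r=6->g=6,rb=0  c=1->cb=0,t=0,b0=1
L=6*4+0=24  i=0*4+0*2+1=1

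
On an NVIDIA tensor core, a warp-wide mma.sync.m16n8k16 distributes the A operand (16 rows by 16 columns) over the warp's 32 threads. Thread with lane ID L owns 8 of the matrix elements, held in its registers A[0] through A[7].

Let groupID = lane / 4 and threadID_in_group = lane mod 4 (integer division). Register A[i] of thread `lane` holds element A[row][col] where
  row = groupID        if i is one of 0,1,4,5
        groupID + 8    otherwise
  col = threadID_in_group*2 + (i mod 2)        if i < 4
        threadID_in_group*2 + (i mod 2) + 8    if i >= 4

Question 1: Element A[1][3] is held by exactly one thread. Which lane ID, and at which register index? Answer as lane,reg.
r=1→G=1,rhi=0  c=3→chi=0,T=1,p=1
L=1*4+1=5  i=0*4+0*2+1=1

5,1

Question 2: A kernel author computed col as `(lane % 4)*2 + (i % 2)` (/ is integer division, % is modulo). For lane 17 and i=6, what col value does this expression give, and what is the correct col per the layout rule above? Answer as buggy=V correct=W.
buggy=2 correct=10

`(lane % 4)*2 + (i % 2)`[17,6]->2
lane 17: g=4 (17/4), t=1 (17%4)
i=6: r=4+8=12, c=1*2+0+8=10
col: 2 vs 10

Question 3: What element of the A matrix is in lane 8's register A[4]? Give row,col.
2,8

lane 8: gid=2 (8/4), tid=0 (8%4)
i=4: r=2+0=2, c=0*2+0+8=8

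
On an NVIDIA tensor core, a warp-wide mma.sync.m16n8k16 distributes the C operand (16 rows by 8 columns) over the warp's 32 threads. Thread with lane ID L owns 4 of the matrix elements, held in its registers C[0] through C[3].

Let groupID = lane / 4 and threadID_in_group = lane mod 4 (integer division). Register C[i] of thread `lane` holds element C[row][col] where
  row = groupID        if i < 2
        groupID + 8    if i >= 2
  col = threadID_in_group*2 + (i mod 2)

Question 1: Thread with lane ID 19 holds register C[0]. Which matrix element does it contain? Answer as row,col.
L=19->gid=19>>2=4, tid=19&3=3
[0]->row 4+0=4  col 3·2+0=6

4,6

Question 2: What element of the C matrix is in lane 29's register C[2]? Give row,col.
lane 29->29/4=7, 29 mod 4=1
i=2  r:7+8->15  c:2·1+0->2

15,2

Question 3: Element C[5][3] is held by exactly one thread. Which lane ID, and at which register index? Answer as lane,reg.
r: 5->gid=5,r8=0  c: 3->tid=1,i&1=1
L=5*4+1=21  i=0*2+1=1

21,1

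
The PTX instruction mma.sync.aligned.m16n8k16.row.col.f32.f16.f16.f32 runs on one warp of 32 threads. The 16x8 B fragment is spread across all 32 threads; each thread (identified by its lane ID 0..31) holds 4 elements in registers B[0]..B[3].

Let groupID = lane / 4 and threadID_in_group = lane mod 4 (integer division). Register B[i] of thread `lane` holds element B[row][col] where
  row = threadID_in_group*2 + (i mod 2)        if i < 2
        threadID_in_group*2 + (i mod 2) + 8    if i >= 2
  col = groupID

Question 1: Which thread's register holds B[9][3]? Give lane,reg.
12,3

c=3->g=3  r=9->rb=1,t=0,b0=1
L=3*4+0=12  i=1*2+1=3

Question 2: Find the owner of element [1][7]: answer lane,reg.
28,1

c=7→G=7  r=1→rhi=0,T=0,p=1
L=7*4+0=28  i=0*2+1=1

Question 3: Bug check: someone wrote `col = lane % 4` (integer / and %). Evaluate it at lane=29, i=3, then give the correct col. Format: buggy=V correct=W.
`lane % 4`[29,3]->1
29: gid=7,tid=1
[3] (1*2+1+8,7) = (11,7)
col: 1 vs 7

buggy=1 correct=7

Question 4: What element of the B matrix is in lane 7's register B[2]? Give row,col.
14,1

7: gid=1,tid=3
[2] (3*2+0+8,1) = (14,1)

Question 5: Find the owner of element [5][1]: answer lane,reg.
c:1=>grp=1  r:5=>rB=0,tig=2,lo=1
L=1*4+2=6  i=0*2+1=1

6,1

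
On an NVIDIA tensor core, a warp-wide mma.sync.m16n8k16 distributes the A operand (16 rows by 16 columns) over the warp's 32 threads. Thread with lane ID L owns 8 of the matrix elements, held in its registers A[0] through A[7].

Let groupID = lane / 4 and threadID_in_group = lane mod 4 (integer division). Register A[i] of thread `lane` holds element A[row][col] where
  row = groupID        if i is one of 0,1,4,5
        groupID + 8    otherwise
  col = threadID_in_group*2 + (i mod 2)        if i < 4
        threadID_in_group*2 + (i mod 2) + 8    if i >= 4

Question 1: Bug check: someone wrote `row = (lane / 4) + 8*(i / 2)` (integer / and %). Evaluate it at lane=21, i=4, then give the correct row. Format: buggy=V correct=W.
buggy=21 correct=5

`(lane / 4) + 8*(i / 2)`[21,4]=>21
21: grp=5,tig=1
[4] (5+0,1*2+0+8) = (5,10)
row: 21 vs 5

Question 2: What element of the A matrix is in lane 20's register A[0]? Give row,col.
5,0

lane 20→20/4=5, 20 mod 4=0
i=0  r:5+0→5  c:2·0+0+0→0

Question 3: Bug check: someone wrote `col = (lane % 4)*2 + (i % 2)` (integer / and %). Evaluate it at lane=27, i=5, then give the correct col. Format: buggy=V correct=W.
buggy=7 correct=15

`(lane % 4)*2 + (i % 2)`[27,5]→7
27: G=6,T=3
[5] (6+0,3*2+1+8) = (6,15)
col: 7 vs 15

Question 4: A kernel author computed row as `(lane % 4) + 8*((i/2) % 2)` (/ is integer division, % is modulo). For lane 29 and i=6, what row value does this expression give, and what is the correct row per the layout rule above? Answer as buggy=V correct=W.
`(lane % 4) + 8*((i/2) % 2)`[29,6]=>9
29: grp=7,tig=1
[6] (7+8,1*2+0+8) = (15,10)
row: 9 vs 15

buggy=9 correct=15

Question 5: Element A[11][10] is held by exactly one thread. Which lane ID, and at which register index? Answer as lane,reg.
13,6

r: 11->gid=3,r8=1  c: 10->c8=1,tid=1,i&1=0
L=3*4+1=13  i=1*4+1*2+0=6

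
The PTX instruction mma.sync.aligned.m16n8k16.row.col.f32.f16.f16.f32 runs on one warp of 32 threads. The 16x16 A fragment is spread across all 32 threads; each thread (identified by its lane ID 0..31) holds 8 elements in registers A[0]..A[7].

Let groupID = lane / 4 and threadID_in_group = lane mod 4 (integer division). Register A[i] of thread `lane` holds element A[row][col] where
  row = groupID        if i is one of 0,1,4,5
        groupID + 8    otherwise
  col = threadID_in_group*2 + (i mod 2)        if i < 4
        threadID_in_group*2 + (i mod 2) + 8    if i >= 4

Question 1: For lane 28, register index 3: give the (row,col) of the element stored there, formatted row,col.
lane 28→28/4=7, 28 mod 4=0
i=3  r:7+8→15  c:2·0+1+0→1

15,1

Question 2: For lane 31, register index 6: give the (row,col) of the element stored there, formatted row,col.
31: G=7,T=3
[6] (7+8,3*2+0+8) = (15,14)

15,14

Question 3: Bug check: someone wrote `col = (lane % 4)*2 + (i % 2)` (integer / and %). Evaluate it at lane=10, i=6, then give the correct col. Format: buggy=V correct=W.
buggy=4 correct=12

`(lane % 4)*2 + (i % 2)`[10,6]→4
L=10→G=10>>2=2, T=10&3=2
[6]→row 2+8=10  col 2·2+0+8=12
col: 4 vs 12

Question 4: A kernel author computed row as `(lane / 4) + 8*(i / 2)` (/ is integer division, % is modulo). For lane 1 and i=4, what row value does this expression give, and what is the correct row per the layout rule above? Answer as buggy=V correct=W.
buggy=16 correct=0

`(lane / 4) + 8*(i / 2)`[1,4]->16
lane 1->1/4=0, 1 mod 4=1
i=4  r:0+0->0  c:2·1+0+8->10
row: 16 vs 0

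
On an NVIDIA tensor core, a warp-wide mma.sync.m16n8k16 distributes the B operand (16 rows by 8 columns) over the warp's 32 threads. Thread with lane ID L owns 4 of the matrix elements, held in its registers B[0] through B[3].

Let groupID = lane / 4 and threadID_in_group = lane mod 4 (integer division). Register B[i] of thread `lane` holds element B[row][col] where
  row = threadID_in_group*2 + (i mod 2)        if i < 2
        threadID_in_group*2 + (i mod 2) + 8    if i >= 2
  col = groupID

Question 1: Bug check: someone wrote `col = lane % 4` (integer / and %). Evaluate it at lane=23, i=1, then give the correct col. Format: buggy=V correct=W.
`lane % 4`[23,1]->3
lane 23: g=5 (23/4), t=3 (23%4)
i=1: r=3*2+1+0=7, c=g=5
col: 3 vs 5

buggy=3 correct=5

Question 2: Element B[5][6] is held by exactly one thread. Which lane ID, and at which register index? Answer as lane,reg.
c: 6->gid=6  r: 5->r8=0,tid=2,i&1=1
L=6*4+2=26  i=0*2+1=1

26,1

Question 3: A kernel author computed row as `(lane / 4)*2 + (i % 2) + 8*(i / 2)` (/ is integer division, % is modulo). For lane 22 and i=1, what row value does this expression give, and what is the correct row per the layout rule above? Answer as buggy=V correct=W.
`(lane / 4)*2 + (i % 2) + 8*(i / 2)`[22,1]⇒11
22: gr=5,th=2
[1] (2*2+1+0,5) = (5,5)
row: 11 vs 5

buggy=11 correct=5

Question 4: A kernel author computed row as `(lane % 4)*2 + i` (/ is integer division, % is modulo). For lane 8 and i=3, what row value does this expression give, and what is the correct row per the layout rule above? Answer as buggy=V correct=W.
`(lane % 4)*2 + i`[8,3]⇒3
lane 8⇒8/4=2, 8 mod 4=0
i=3  r:2·0+1+8⇒9  c:2
row: 3 vs 9

buggy=3 correct=9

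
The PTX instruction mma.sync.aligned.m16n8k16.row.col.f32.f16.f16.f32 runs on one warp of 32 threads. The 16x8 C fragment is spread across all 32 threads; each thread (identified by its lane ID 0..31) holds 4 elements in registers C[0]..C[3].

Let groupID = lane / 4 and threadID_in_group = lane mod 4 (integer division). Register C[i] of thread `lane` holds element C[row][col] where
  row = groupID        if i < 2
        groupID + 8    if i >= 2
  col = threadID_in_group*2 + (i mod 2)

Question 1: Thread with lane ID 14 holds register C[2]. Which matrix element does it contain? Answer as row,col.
14: gr=3,th=2
[2] (3+8,2*2+0) = (11,4)

11,4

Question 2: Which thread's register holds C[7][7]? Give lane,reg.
31,1

r=7->g=7,rb=0  c=7->t=3,b0=1
L=7*4+3=31  i=0*2+1=1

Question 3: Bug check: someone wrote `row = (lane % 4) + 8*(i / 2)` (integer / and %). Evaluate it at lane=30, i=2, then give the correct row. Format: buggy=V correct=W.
buggy=10 correct=15

`(lane % 4) + 8*(i / 2)`[30,2]=>10
lane 30=>30/4=7, 30 mod 4=2
i=2  r:7+8=>15  c:2·2+0=>4
row: 10 vs 15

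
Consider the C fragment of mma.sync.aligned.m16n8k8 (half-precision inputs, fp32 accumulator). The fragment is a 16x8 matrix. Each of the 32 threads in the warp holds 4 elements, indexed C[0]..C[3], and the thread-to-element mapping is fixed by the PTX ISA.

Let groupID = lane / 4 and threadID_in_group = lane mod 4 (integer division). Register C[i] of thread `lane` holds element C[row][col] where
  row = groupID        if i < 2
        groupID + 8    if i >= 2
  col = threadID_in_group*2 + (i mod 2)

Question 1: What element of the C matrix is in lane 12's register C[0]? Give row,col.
3,0

lane 12->12/4=3, 12 mod 4=0
i=0  r:3+0->3  c:2·0+0->0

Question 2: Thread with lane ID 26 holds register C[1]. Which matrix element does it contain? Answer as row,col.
6,5

L=26⇒gr=26>>2=6, th=26&3=2
[1]⇒row 6+0=6  col 2·2+1=5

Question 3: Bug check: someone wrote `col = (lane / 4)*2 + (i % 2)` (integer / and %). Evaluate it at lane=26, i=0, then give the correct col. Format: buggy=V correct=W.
`(lane / 4)*2 + (i % 2)`[26,0]=>12
26: grp=6,tig=2
[0] (6+0,2*2+0) = (6,4)
col: 12 vs 4

buggy=12 correct=4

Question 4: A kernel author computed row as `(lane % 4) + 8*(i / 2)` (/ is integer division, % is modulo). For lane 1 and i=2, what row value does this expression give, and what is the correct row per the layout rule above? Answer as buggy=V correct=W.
buggy=9 correct=8

`(lane % 4) + 8*(i / 2)`[1,2]=>9
lane 1=>1/4=0, 1 mod 4=1
i=2  r:0+8=>8  c:2·1+0=>2
row: 9 vs 8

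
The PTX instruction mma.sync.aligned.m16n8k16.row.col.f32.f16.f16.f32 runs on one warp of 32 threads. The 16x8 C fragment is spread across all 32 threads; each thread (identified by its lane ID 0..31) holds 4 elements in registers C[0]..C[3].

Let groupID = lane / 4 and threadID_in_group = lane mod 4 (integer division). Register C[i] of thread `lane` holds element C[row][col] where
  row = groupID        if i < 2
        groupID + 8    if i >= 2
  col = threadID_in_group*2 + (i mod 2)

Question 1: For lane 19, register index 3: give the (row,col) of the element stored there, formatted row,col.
12,7

lane 19⇒19/4=4, 19 mod 4=3
i=3  r:4+8⇒12  c:2·3+1⇒7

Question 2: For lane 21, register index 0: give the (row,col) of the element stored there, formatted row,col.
5,2

lane 21->21/4=5, 21 mod 4=1
i=0  r:5+0->5  c:2·1+0->2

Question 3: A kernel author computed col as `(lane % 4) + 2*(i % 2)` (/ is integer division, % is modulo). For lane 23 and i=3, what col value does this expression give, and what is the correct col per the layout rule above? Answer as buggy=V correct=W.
buggy=5 correct=7

`(lane % 4) + 2*(i % 2)`[23,3]=>5
lane 23=>23/4=5, 23 mod 4=3
i=3  r:5+8=>13  c:2·3+1=>7
col: 5 vs 7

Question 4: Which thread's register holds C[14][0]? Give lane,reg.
r=14→G=6,rhi=1  c=0→T=0,p=0
L=6*4+0=24  i=1*2+0=2

24,2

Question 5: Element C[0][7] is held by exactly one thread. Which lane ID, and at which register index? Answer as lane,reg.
3,1

r=0⇒gr=0,Rb=0  c=7⇒th=3,odd=1
L=0*4+3=3  i=0*2+1=1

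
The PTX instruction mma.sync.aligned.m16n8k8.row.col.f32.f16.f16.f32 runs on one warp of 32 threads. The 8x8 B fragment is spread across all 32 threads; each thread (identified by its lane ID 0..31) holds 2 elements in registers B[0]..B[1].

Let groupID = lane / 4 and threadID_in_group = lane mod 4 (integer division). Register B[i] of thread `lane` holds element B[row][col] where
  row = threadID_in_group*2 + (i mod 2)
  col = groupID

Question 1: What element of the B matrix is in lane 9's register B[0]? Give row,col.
2,2

lane 9: G=2 (9/4), T=1 (9%4)
i=0: r=1*2+0=2, c=G=2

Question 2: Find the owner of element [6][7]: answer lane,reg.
31,0

c=7⇒gr=7  r=6⇒th=3,odd=0
L=7*4+3=31  i=0=0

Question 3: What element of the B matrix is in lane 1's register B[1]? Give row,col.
3,0

1: G=0,T=1
[1] (1*2+1,0) = (3,0)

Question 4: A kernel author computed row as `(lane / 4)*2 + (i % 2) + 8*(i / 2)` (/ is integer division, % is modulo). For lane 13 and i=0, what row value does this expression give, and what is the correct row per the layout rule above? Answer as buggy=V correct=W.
buggy=6 correct=2

`(lane / 4)*2 + (i % 2) + 8*(i / 2)`[13,0]->6
L=13->g=13>>2=3, t=13&3=1
[0]->row 1·2+0=2  col g=3
row: 6 vs 2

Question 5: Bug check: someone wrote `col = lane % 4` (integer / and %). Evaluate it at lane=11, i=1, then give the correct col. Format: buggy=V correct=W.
buggy=3 correct=2

`lane % 4`[11,1]->3
lane 11: g=2 (11/4), t=3 (11%4)
i=1: r=3*2+1=7, c=g=2
col: 3 vs 2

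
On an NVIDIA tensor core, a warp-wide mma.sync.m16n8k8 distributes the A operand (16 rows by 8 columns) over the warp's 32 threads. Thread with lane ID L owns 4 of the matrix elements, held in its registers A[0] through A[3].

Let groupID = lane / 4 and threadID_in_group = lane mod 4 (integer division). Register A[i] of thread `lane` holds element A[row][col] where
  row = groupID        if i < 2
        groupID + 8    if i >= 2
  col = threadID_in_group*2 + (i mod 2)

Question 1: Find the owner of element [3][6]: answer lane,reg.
r=3->g=3,rb=0  c=6->t=3,b0=0
L=3*4+3=15  i=0*2+0=0

15,0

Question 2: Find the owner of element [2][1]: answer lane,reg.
r=2->g=2,rb=0  c=1->t=0,b0=1
L=2*4+0=8  i=0*2+1=1

8,1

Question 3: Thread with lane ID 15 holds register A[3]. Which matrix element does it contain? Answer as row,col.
15: G=3,T=3
[3] (3+8,3*2+1) = (11,7)

11,7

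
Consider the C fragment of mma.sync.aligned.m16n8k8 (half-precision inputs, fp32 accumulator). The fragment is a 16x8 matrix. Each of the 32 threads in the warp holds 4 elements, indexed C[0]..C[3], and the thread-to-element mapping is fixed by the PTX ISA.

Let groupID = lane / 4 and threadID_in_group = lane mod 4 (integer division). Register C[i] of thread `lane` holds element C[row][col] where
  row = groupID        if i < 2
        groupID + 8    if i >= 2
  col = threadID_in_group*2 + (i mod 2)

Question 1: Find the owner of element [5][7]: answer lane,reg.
23,1

r=5→G=5,rhi=0  c=7→T=3,p=1
L=5*4+3=23  i=0*2+1=1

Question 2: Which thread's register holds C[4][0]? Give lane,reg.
r=4->g=4,rb=0  c=0->t=0,b0=0
L=4*4+0=16  i=0*2+0=0

16,0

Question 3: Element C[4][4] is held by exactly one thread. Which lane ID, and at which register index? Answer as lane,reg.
r=4→G=4,rhi=0  c=4→T=2,p=0
L=4*4+2=18  i=0*2+0=0

18,0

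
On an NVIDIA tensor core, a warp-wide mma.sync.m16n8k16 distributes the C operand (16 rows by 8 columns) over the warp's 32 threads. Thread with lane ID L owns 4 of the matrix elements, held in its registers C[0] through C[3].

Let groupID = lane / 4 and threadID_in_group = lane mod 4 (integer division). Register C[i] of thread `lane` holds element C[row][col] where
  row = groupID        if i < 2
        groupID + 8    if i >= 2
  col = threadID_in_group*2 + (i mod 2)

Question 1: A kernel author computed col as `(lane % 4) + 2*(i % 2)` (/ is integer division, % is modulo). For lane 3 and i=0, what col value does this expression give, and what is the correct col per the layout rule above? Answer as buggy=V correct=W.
`(lane % 4) + 2*(i % 2)`[3,0]->3
lane 3: g=0 (3/4), t=3 (3%4)
i=0: r=0+0=0, c=3*2+0=6
col: 3 vs 6

buggy=3 correct=6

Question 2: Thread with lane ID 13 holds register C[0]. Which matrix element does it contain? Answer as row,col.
3,2

L=13->g=13>>2=3, t=13&3=1
[0]->row 3+0=3  col 1·2+0=2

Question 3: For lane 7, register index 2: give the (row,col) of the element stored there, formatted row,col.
9,6

7: gid=1,tid=3
[2] (1+8,3*2+0) = (9,6)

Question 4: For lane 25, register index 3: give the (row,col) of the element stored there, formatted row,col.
lane 25: g=6 (25/4), t=1 (25%4)
i=3: r=6+8=14, c=1*2+1=3

14,3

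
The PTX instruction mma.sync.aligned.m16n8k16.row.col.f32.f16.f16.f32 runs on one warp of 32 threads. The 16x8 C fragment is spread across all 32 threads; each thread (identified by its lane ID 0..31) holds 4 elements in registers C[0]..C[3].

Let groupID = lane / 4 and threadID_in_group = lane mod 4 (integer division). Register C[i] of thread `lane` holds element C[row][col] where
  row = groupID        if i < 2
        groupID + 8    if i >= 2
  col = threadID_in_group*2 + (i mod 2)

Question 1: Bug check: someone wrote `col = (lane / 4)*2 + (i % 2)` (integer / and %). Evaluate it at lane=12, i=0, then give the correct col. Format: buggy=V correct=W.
buggy=6 correct=0

`(lane / 4)*2 + (i % 2)`[12,0]→6
lane 12→12/4=3, 12 mod 4=0
i=0  r:3+0→3  c:2·0+0→0
col: 6 vs 0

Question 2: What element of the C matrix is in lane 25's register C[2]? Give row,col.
14,2

lane 25: grp=6 (25/4), tig=1 (25%4)
i=2: r=6+8=14, c=1*2+0=2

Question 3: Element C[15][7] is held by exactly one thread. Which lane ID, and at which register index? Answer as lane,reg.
31,3

r=15→G=7,rhi=1  c=7→T=3,p=1
L=7*4+3=31  i=1*2+1=3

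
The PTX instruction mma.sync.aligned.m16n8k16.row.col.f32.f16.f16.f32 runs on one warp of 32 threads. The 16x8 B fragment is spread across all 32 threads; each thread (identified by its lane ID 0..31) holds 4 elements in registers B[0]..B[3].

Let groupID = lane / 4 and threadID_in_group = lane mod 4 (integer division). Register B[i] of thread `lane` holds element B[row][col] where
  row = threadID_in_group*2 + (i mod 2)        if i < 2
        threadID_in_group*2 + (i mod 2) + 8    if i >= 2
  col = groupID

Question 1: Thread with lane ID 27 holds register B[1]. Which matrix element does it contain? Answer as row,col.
L=27->gid=27>>2=6, tid=27&3=3
[1]->row 3·2+1+0=7  col gid=6

7,6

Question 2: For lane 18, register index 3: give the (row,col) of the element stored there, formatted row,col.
13,4

lane 18⇒18/4=4, 18 mod 4=2
i=3  r:2·2+1+8⇒13  c:4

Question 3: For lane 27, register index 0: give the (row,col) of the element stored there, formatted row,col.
lane 27: gid=6 (27/4), tid=3 (27%4)
i=0: r=3*2+0+0=6, c=gid=6

6,6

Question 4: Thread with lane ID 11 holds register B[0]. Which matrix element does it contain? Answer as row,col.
6,2

L=11->g=11>>2=2, t=11&3=3
[0]->row 3·2+0+0=6  col g=2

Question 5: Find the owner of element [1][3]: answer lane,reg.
12,1

c=3->g=3  r=1->rb=0,t=0,b0=1
L=3*4+0=12  i=0*2+1=1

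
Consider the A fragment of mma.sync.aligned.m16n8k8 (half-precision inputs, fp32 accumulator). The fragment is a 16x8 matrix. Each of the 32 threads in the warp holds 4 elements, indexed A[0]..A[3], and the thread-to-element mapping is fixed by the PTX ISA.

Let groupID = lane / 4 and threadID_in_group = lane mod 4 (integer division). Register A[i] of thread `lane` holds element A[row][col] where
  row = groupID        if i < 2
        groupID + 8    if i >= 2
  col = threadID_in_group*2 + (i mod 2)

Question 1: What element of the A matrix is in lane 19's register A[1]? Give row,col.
L=19→G=19>>2=4, T=19&3=3
[1]→row 4+0=4  col 3·2+1=7

4,7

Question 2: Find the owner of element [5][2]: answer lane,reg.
r:5=>grp=5,rB=0  c:2=>tig=1,lo=0
L=5*4+1=21  i=0*2+0=0

21,0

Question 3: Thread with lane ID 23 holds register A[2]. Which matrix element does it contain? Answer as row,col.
L=23⇒gr=23>>2=5, th=23&3=3
[2]⇒row 5+8=13  col 3·2+0=6

13,6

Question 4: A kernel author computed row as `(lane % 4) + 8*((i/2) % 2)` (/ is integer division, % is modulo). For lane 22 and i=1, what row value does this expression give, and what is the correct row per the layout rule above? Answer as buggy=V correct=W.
`(lane % 4) + 8*((i/2) % 2)`[22,1]->2
lane 22: gid=5 (22/4), tid=2 (22%4)
i=1: r=5+0=5, c=2*2+1=5
row: 2 vs 5

buggy=2 correct=5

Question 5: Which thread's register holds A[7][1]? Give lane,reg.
28,1

r: 7->gid=7,r8=0  c: 1->tid=0,i&1=1
L=7*4+0=28  i=0*2+1=1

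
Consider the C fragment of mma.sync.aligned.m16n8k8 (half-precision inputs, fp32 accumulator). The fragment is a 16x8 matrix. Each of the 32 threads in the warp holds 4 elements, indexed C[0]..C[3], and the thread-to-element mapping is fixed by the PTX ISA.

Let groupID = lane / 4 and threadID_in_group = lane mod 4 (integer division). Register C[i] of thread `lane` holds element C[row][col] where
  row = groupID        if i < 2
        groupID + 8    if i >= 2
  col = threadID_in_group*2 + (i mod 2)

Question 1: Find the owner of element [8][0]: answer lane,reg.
r=8→G=0,rhi=1  c=0→T=0,p=0
L=0*4+0=0  i=1*2+0=2

0,2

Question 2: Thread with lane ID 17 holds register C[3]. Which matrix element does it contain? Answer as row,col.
12,3

lane 17: G=4 (17/4), T=1 (17%4)
i=3: r=4+8=12, c=1*2+1=3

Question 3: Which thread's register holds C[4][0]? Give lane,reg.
16,0

r=4->g=4,rb=0  c=0->t=0,b0=0
L=4*4+0=16  i=0*2+0=0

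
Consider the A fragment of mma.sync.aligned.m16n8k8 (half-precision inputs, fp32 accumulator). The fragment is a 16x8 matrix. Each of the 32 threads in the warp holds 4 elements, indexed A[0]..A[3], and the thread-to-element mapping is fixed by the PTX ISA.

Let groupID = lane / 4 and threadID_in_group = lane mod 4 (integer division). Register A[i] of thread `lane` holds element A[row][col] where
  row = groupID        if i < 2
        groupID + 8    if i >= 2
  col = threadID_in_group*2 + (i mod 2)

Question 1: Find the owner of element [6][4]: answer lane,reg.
26,0

r:6=>grp=6,rB=0  c:4=>tig=2,lo=0
L=6*4+2=26  i=0*2+0=0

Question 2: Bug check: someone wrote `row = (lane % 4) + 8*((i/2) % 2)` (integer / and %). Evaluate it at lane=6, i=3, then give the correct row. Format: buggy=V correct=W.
buggy=10 correct=9

`(lane % 4) + 8*((i/2) % 2)`[6,3]=>10
6: grp=1,tig=2
[3] (1+8,2*2+1) = (9,5)
row: 10 vs 9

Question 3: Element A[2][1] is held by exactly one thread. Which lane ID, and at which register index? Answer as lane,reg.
8,1

r: 2->gid=2,r8=0  c: 1->tid=0,i&1=1
L=2*4+0=8  i=0*2+1=1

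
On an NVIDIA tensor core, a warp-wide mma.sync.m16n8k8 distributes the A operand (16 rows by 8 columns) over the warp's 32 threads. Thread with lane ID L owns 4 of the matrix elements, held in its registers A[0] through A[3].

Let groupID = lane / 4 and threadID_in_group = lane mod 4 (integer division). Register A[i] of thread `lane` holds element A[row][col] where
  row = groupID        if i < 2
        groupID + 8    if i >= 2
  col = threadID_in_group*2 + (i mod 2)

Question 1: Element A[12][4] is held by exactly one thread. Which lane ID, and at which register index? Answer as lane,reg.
18,2

r=12→G=4,rhi=1  c=4→T=2,p=0
L=4*4+2=18  i=1*2+0=2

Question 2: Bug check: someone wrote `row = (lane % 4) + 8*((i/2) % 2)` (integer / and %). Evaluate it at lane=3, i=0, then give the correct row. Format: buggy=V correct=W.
`(lane % 4) + 8*((i/2) % 2)`[3,0]⇒3
lane 3⇒3/4=0, 3 mod 4=3
i=0  r:0+0⇒0  c:2·3+0⇒6
row: 3 vs 0

buggy=3 correct=0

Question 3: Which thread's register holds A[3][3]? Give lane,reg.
r=3->g=3,rb=0  c=3->t=1,b0=1
L=3*4+1=13  i=0*2+1=1

13,1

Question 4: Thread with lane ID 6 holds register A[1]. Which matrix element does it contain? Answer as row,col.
1,5

lane 6→6/4=1, 6 mod 4=2
i=1  r:1+0→1  c:2·2+1→5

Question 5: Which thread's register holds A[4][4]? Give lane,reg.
18,0

r: 4->gid=4,r8=0  c: 4->tid=2,i&1=0
L=4*4+2=18  i=0*2+0=0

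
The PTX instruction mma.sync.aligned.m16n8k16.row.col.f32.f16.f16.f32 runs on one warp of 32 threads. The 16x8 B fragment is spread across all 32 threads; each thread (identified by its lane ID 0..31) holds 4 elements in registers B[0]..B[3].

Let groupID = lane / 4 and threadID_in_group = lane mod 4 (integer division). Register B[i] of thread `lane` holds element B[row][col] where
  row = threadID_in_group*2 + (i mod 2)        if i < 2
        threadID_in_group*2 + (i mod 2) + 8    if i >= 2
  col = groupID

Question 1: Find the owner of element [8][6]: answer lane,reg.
24,2

c: 6->gid=6  r: 8->r8=1,tid=0,i&1=0
L=6*4+0=24  i=1*2+0=2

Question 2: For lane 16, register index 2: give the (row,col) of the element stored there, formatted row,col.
8,4

lane 16=>16/4=4, 16 mod 4=0
i=2  r:2·0+0+8=>8  c:4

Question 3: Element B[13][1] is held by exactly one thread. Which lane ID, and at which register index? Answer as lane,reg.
6,3

c=1->g=1  r=13->rb=1,t=2,b0=1
L=1*4+2=6  i=1*2+1=3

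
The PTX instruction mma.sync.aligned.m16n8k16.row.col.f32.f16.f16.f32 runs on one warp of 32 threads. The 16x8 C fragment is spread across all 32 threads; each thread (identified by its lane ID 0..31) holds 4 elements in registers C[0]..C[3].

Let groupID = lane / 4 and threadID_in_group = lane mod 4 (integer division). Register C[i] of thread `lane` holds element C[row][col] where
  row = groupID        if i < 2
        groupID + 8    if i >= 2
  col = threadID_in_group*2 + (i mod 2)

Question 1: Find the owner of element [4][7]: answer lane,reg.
r: 4->gid=4,r8=0  c: 7->tid=3,i&1=1
L=4*4+3=19  i=0*2+1=1

19,1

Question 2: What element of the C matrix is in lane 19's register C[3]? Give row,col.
12,7

lane 19⇒19/4=4, 19 mod 4=3
i=3  r:4+8⇒12  c:2·3+1⇒7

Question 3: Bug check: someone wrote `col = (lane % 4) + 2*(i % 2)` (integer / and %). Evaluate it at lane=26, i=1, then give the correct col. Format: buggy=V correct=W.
`(lane % 4) + 2*(i % 2)`[26,1]->4
lane 26: g=6 (26/4), t=2 (26%4)
i=1: r=6+0=6, c=2*2+1=5
col: 4 vs 5

buggy=4 correct=5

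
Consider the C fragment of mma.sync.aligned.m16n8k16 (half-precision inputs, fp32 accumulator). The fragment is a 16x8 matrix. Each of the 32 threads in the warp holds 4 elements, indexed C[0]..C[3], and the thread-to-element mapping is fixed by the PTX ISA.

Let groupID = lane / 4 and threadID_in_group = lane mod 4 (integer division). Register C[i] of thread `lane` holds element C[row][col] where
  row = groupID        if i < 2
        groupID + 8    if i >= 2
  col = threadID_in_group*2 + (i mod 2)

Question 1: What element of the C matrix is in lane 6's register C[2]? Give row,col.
9,4

lane 6→6/4=1, 6 mod 4=2
i=2  r:1+8→9  c:2·2+0→4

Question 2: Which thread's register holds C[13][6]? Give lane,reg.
23,2

r=13→G=5,rhi=1  c=6→T=3,p=0
L=5*4+3=23  i=1*2+0=2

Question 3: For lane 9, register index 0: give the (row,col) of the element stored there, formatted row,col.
2,2

lane 9=>9/4=2, 9 mod 4=1
i=0  r:2+0=>2  c:2·1+0=>2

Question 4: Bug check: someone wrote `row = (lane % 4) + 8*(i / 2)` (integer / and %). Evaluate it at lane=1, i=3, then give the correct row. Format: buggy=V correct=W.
buggy=9 correct=8

`(lane % 4) + 8*(i / 2)`[1,3]→9
1: G=0,T=1
[3] (0+8,1*2+1) = (8,3)
row: 9 vs 8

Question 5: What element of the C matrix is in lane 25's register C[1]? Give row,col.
lane 25->25/4=6, 25 mod 4=1
i=1  r:6+0->6  c:2·1+1->3

6,3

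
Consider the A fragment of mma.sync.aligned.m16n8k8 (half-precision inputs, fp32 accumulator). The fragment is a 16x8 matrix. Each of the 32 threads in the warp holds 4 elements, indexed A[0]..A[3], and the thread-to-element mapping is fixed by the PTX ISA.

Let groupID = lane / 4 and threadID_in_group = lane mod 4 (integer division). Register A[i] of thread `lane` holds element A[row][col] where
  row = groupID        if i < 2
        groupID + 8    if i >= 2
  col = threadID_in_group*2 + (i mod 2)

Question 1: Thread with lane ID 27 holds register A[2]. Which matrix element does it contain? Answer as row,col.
lane 27: gr=6 (27/4), th=3 (27%4)
i=2: r=6+8=14, c=3*2+0=6

14,6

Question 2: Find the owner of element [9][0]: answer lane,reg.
4,2

r=9->g=1,rb=1  c=0->t=0,b0=0
L=1*4+0=4  i=1*2+0=2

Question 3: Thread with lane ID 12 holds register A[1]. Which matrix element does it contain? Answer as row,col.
lane 12->12/4=3, 12 mod 4=0
i=1  r:3+0->3  c:2·0+1->1

3,1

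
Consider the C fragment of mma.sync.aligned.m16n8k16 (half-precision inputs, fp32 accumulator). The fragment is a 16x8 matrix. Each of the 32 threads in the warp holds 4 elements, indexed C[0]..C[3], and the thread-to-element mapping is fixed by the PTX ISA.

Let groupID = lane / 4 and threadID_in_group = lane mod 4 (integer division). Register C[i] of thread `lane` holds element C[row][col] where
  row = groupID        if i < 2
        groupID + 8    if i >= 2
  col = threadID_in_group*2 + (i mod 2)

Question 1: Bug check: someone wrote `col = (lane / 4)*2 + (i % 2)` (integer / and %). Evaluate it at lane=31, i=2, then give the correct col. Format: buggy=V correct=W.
buggy=14 correct=6

`(lane / 4)*2 + (i % 2)`[31,2]→14
31: G=7,T=3
[2] (7+8,3*2+0) = (15,6)
col: 14 vs 6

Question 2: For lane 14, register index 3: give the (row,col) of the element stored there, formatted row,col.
11,5

lane 14->14/4=3, 14 mod 4=2
i=3  r:3+8->11  c:2·2+1->5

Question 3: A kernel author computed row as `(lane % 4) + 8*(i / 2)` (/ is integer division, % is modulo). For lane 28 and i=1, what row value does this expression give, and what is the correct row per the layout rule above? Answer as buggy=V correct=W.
buggy=0 correct=7

`(lane % 4) + 8*(i / 2)`[28,1]->0
28: gid=7,tid=0
[1] (7+0,0*2+1) = (7,1)
row: 0 vs 7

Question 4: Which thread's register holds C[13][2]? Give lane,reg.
21,2

r=13⇒gr=5,Rb=1  c=2⇒th=1,odd=0
L=5*4+1=21  i=1*2+0=2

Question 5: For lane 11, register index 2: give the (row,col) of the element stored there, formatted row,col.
lane 11⇒11/4=2, 11 mod 4=3
i=2  r:2+8⇒10  c:2·3+0⇒6

10,6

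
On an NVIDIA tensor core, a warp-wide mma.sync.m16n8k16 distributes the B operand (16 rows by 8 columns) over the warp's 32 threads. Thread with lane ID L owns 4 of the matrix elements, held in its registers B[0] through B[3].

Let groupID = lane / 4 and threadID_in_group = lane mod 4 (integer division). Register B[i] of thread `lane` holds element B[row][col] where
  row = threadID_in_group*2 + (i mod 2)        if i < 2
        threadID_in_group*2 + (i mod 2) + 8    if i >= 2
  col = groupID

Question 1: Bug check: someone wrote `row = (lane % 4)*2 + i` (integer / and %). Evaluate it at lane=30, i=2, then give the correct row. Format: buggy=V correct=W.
buggy=6 correct=12

`(lane % 4)*2 + i`[30,2]=>6
lane 30=>30/4=7, 30 mod 4=2
i=2  r:2·2+0+8=>12  c:7
row: 6 vs 12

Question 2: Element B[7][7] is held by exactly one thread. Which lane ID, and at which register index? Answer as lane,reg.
c:7=>grp=7  r:7=>rB=0,tig=3,lo=1
L=7*4+3=31  i=0*2+1=1

31,1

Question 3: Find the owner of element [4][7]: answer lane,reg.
30,0

c=7→G=7  r=4→rhi=0,T=2,p=0
L=7*4+2=30  i=0*2+0=0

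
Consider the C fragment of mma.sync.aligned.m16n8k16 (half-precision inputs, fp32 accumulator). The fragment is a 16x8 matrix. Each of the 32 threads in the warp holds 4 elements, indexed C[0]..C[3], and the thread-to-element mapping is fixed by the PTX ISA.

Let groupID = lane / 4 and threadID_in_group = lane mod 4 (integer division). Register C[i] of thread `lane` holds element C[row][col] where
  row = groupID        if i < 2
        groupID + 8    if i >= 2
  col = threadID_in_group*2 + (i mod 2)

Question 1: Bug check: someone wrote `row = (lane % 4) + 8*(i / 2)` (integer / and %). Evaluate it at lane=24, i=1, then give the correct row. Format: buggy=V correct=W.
`(lane % 4) + 8*(i / 2)`[24,1]->0
lane 24->24/4=6, 24 mod 4=0
i=1  r:6+0->6  c:2·0+1->1
row: 0 vs 6

buggy=0 correct=6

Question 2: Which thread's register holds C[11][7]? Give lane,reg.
15,3

r:11=>grp=3,rB=1  c:7=>tig=3,lo=1
L=3*4+3=15  i=1*2+1=3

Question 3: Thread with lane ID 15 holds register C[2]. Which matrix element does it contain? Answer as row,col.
11,6

L=15⇒gr=15>>2=3, th=15&3=3
[2]⇒row 3+8=11  col 3·2+0=6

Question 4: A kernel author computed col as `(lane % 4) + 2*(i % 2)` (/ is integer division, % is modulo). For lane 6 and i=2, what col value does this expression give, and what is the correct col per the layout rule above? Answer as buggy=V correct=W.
buggy=2 correct=4

`(lane % 4) + 2*(i % 2)`[6,2]→2
lane 6: G=1 (6/4), T=2 (6%4)
i=2: r=1+8=9, c=2*2+0=4
col: 2 vs 4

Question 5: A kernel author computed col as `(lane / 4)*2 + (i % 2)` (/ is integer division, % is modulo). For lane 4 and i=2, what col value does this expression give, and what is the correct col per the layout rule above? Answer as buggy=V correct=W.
buggy=2 correct=0

`(lane / 4)*2 + (i % 2)`[4,2]->2
lane 4->4/4=1, 4 mod 4=0
i=2  r:1+8->9  c:2·0+0->0
col: 2 vs 0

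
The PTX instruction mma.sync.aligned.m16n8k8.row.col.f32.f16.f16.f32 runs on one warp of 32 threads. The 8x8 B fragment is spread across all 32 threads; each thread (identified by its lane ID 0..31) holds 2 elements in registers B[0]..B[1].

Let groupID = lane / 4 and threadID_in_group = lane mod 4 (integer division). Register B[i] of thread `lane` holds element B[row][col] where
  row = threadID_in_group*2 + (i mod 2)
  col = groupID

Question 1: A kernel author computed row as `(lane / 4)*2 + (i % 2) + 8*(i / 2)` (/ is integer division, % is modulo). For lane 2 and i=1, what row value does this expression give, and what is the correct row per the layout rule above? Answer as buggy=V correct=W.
buggy=1 correct=5

`(lane / 4)*2 + (i % 2) + 8*(i / 2)`[2,1]=>1
lane 2: grp=0 (2/4), tig=2 (2%4)
i=1: r=2*2+1=5, c=grp=0
row: 1 vs 5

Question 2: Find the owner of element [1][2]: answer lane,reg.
c=2->g=2  r=1->t=0,b0=1
L=2*4+0=8  i=1=1

8,1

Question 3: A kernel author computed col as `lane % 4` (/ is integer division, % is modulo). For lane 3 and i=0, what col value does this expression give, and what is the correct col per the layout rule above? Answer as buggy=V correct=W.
`lane % 4`[3,0]=>3
lane 3=>3/4=0, 3 mod 4=3
i=0  r:2·3+0=>6  c:0
col: 3 vs 0

buggy=3 correct=0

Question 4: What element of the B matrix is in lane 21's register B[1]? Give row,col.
3,5

L=21->gid=21>>2=5, tid=21&3=1
[1]->row 1·2+1=3  col gid=5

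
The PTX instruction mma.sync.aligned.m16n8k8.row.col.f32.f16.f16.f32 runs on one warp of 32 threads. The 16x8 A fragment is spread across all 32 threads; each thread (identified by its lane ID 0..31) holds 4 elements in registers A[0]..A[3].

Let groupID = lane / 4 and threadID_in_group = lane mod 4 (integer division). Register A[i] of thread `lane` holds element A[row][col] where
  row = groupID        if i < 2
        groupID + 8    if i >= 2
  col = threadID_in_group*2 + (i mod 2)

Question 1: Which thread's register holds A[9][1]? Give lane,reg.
4,3

r=9→G=1,rhi=1  c=1→T=0,p=1
L=1*4+0=4  i=1*2+1=3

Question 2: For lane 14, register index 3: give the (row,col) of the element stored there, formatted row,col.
11,5

lane 14=>14/4=3, 14 mod 4=2
i=3  r:3+8=>11  c:2·2+1=>5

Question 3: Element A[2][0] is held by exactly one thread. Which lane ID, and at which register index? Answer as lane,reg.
8,0

r:2=>grp=2,rB=0  c:0=>tig=0,lo=0
L=2*4+0=8  i=0*2+0=0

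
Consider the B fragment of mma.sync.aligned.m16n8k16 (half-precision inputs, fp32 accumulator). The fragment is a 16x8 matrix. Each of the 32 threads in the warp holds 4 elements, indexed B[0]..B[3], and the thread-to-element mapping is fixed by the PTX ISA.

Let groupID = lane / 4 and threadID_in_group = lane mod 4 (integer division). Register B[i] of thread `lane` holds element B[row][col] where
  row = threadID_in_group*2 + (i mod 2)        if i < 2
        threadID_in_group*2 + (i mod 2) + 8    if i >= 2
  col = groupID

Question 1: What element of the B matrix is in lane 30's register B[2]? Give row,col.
L=30→G=30>>2=7, T=30&3=2
[2]→row 2·2+0+8=12  col G=7

12,7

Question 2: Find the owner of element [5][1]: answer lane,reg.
c=1→G=1  r=5→rhi=0,T=2,p=1
L=1*4+2=6  i=0*2+1=1

6,1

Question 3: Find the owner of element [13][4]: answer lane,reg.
18,3

c: 4->gid=4  r: 13->r8=1,tid=2,i&1=1
L=4*4+2=18  i=1*2+1=3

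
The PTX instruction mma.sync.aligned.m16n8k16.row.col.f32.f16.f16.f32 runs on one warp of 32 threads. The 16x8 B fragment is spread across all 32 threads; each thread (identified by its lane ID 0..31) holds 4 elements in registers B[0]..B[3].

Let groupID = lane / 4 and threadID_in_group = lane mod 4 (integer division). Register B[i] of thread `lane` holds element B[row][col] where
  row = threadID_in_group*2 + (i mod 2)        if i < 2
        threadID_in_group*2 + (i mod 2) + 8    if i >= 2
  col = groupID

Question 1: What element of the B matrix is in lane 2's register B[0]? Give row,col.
lane 2⇒2/4=0, 2 mod 4=2
i=0  r:2·2+0+0⇒4  c:0

4,0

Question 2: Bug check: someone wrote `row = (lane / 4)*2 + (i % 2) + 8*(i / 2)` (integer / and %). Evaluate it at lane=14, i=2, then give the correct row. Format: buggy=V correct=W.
`(lane / 4)*2 + (i % 2) + 8*(i / 2)`[14,2]⇒14
lane 14⇒14/4=3, 14 mod 4=2
i=2  r:2·2+0+8⇒12  c:3
row: 14 vs 12

buggy=14 correct=12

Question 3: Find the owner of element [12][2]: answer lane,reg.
10,2

c=2→G=2  r=12→rhi=1,T=2,p=0
L=2*4+2=10  i=1*2+0=2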